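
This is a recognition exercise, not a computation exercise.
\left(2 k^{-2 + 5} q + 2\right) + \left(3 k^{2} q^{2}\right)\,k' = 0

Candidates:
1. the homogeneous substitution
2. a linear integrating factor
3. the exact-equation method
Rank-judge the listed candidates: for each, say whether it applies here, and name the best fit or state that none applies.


Best approach: the exact-equation method — (2 k^{-2 + 5} q + 2) and 3 k^{2} q^{2} pass the exactness check on the nose, so no integrating factor in q or k is needed at all.
- the homogeneous substitution — the slope changes under joint rescaling, failing the degree-zero test.
- a linear integrating factor — a nonlinear term in the unknown puts this outside the integrating-factor template.
- the exact-equation method: yes, a natural case for it.


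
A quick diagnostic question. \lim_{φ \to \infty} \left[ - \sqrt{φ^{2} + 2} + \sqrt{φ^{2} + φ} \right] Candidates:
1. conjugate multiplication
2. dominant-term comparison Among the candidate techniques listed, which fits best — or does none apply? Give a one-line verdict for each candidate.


Diagnosis: conjugate multiplication — \sqrt{φ^{2} + φ} and \sqrt{φ^{2} + 2} both blow up, but their difference is tame once the conjugate rationalizes it.
- conjugate multiplication: yes — fits the structure here.
- dominant-term comparison — this limit is not decided by comparing leading-term growth at infinity.


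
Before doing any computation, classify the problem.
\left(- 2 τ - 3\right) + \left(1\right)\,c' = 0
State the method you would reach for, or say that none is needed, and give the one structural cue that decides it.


Verdict: no special technique — the slope is a pure function of τ; integrate both sides and be done.


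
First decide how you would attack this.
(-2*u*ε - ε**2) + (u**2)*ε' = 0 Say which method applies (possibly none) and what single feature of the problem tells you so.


Method: the homogeneous substitution — solved for the derivative, the right side is unchanged under scaling u and ε together — it depends only on the ratio ε/u, so substitute a single ratio variable. A Bernoulli substitution is a fair alternative on this equation directly; the homogeneous reading takes it as given.


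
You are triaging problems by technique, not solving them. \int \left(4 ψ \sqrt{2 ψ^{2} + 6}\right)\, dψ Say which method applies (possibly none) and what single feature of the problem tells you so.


Verdict: u-substitution — structure check: outer function, inner expression 2 ψ^{2} + 6, inner derivative as a factor — the classic u = 2 ψ^{2} + 6 pattern.


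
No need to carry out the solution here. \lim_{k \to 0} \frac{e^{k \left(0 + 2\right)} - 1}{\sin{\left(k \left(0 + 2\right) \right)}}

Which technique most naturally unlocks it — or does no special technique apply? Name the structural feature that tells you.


Technique: l'Hôpital's rule (0/0) — plug in 0: top and bottom both hit zero, so differentiate each and retry. Expanding numerator and denominator to first order gives the same value — the rule automates exactly that.


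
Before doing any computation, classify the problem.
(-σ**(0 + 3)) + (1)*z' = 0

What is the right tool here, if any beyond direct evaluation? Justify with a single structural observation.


Method: no special technique — solved for the derivative, no z appears — this is antidifferentiation in σ wearing ODE clothing.


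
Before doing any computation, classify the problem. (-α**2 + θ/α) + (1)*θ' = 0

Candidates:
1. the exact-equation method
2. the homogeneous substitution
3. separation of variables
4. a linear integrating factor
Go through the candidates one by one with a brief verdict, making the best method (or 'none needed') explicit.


Method: a linear integrating factor — the unknown enters only to the first power against a nonzero forcing term — the integrating-factor template applies directly.
- the exact-equation method — the mixed-partials test fails on this split — it is not an exact differential as presented.
- the homogeneous substitution — the ratio of the variables does not determine the slope.
- separation of variables: no division isolates the independent variable from the unknown.
- a linear integrating factor: yes — fits the structure here.


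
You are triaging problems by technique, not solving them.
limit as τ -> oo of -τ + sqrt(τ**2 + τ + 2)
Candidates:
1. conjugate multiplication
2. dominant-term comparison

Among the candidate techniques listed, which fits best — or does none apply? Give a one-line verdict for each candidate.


Method: conjugate multiplication — infinity minus infinity with a radical in play — multiply by the conjugate so the divergences of sqrt(τ**2 + τ + 2) and τ annihilate.
- conjugate multiplication: applies; the problem has the shape this method handles.
- dominant-term comparison: leading-power comparison does not apply to this form.


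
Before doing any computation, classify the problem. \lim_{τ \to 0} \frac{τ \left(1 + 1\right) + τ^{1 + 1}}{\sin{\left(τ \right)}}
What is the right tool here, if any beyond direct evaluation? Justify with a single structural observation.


Diagnosis: l'Hôpital's rule (0/0) — the 0/0 form at 0 is the signature situation for l'Hôpital's rule. The standard small-argument limits would also carry it; the rule is the systematic route.


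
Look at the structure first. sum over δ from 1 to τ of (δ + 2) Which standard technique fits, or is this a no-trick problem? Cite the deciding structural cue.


Diagnosis: no special technique — no cancellation, no constant ratio, no binomial weights — just polynomial terms summed directly.


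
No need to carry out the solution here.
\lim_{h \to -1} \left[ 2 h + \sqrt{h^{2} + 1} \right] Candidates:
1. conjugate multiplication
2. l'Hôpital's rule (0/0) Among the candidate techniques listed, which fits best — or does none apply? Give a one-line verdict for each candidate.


Method: no special technique — the function is continuous at -1; evaluation is itself the limit, no machinery required.
- conjugate multiplication — there are no radicals in tension whose conjugate would simplify matters.
- l'Hôpital's rule (0/0): substituting the point produces a determinate value, not a 0 over 0 clash.


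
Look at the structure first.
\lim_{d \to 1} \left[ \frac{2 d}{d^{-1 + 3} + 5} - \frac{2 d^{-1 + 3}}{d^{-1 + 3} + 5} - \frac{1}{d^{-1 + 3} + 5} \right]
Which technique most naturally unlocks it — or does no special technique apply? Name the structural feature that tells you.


Technique: no special technique — no zero denominators, no indeterminate clash at 1 — substitute and read off the value.


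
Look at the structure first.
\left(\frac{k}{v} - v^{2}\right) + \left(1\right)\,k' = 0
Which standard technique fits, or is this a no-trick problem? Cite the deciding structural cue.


Best approach: a linear integrating factor — linear in the unknown with genuine forcing: multiply through by the exponential of the integrated coefficient and the left side closes into one derivative.


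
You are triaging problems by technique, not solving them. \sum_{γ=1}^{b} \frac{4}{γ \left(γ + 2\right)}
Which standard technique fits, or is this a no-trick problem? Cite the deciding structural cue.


Best approach: telescoping — \frac{4}{γ \left(γ + 2\right)} hides a difference of shifted reciprocals — decompose it and the middle of the sum vanishes.


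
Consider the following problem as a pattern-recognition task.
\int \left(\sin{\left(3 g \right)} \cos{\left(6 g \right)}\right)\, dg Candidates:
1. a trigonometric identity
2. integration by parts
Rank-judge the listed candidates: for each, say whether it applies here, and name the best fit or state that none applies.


Method: a trigonometric identity — cross-frequency products like \sin{\left(3 g \right)} \cos{\left(6 g \right)} are the textbook product-to-sum case — the identity converts them to directly integrable sinusoids.
- a trigonometric identity — applicable, and directly so.
- integration by parts — not the fit here: there is no polynomial factor to ladder down — parts can still close the trigonometric product by recursion, though the identity rewrite is the direct route.


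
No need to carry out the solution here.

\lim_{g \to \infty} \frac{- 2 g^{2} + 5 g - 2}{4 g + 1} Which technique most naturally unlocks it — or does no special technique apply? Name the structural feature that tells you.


Best approach: dominant-term comparison — growth-rate triage: the leading powers of g decide the limit, everything else is noise. l'Hôpital's at-infinity variant applies to the expression viewed as a single quotient; the leading-term comparison is the direct route.


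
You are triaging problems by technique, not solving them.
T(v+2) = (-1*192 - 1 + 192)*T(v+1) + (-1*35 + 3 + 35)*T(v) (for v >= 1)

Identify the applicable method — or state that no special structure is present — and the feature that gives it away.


Diagnosis: the characteristic-root method — try a geometric ansatz r^v: constant coefficients turn the recurrence into one polynomial equation in r.


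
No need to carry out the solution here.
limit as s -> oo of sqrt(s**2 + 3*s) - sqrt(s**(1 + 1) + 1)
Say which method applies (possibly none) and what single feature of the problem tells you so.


Verdict: conjugate multiplication — the ∞ − ∞ radical form is the exact trigger for the conjugate maneuver.


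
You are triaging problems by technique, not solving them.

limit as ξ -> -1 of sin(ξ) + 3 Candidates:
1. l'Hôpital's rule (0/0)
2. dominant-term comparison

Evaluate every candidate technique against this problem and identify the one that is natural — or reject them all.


Diagnosis: no special technique — the function is continuous at -1; evaluation is itself the limit, no machinery required.
- l'Hôpital's rule (0/0) — substituting the point gives a finite value outright — there is no indeterminate clash to repair.
- dominant-term comparison: no dominant-degree comparison decides it.


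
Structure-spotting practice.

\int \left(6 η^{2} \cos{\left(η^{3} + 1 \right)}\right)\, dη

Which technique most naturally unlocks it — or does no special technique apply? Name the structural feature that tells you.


Diagnosis: u-substitution — viewed as a product, the integrand is a composition evaluated at η^{3} + 1 times (a constant multiple of) that inner expression's derivative, so u = η^{3} + 1 makes it elementary.


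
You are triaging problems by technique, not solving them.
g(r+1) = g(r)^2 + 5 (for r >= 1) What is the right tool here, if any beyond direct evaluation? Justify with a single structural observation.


Diagnosis: no special technique — no ansatz, no master substitution, no summation factor survives the nonlinearity here.


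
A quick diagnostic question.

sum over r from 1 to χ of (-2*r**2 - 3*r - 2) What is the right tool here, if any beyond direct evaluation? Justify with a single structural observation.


Technique: no special technique — Faulhaber territory: sum each constant-multiple power of r with its closed-form formula, no trick required.


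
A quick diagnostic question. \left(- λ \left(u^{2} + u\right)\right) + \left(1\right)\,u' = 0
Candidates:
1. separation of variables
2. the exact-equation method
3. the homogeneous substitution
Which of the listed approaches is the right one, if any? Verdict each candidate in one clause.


Method: separation of variables — one side of the product carries the independent variable, the other the unknown — the textbook separation shape. A Bernoulli rewrite would carry it as the equation stands — separating the variables needs no rearrangement either.
- separation of variables: applies; the problem has the shape this method handles.
- the exact-equation method: exactness fails on the nose — the mixed partials do not match.
- the homogeneous substitution: the ratio of the variables does not determine the slope.


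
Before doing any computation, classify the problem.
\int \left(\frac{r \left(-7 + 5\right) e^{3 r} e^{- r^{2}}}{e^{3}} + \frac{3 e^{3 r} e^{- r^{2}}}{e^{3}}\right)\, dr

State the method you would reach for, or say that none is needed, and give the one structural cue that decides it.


Technique: u-substitution — collected, the integrand has one factor that is, up to a constant, the derivative of an inner expression the rest depends on — substitute for that inner expression.


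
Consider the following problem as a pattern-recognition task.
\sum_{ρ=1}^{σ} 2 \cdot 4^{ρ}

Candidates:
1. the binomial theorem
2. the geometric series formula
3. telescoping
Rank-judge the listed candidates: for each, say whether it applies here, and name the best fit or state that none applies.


Verdict: the geometric series formula — consecutive terms stand in a fixed index-free ratio — the geometric sum formula closes it.
- the binomial theorem — no binomial coefficients pair with matched powers.
- the geometric series formula — a fit — the right tool for this form.
- telescoping — neither a shifted-difference shape nor integer-spaced poles are present.


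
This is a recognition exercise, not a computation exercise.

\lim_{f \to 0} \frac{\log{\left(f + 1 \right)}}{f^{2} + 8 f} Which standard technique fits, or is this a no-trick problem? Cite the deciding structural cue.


Method: l'Hôpital's rule (0/0) — the 0/0 form at 0 is the signature situation for l'Hôpital's rule. The standard small-argument limits would also carry it; the rule is the systematic route.


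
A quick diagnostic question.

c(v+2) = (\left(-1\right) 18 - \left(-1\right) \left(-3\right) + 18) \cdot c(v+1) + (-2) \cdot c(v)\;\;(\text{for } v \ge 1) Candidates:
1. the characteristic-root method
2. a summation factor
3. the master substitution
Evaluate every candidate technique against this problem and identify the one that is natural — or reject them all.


Verdict: the characteristic-root method — linear, homogeneous, constant coefficients: solutions of the form r^v exist — find the roots of the characteristic polynomial.
- the characteristic-root method — applies; the problem has the shape this method handles.
- a summation factor — the recurrence reaches back more than one step, outside the first-order family a summation factor normalizes.
- the master substitution: the recursion steps by a constant offset, so exponential reindexing is pointless.


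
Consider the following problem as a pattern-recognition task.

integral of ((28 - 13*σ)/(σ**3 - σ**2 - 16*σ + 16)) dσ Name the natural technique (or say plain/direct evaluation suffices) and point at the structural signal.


Diagnosis: partial fractions — the denominator σ**3 - σ**2 - 16*σ + 16 factors, so the quotient decomposes into elementary partial fractions term by term.


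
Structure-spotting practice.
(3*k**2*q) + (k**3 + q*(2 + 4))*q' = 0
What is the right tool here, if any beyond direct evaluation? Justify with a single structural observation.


Technique: the exact-equation method — equality of cross partials is the green light — assemble the potential function term by term.


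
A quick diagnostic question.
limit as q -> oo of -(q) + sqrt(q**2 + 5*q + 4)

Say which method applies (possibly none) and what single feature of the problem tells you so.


Diagnosis: conjugate multiplication — two divergent pieces with a minus sign between them and a radical in the mix: rationalize sqrt(q**2 + 5*q + 4) - q before any limit law applies.


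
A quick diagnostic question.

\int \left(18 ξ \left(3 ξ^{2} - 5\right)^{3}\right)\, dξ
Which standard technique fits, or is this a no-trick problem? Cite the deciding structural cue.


Technique: u-substitution — gathered as a product, the integrand carries the factor 18 ξ — up to a constant, the derivative of the inner expression 3 ξ^{2} - 5 — so u = 3 ξ^{2} - 5 collapses the integral. One could also expand and integrate term by term; the substitution is strictly more direct.


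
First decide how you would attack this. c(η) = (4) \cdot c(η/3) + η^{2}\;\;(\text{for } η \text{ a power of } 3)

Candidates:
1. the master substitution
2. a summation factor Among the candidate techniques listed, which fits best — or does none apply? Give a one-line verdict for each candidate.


Diagnosis: the master substitution — the argument shrinks by the factor 3, so measure the index on a logarithmic scale and the recursion becomes a shift.
- the master substitution: applicable, and directly so.
- a summation factor: the recursion divides its index rather than shifting it — there is no previous-term chain for a summation factor to telescope.


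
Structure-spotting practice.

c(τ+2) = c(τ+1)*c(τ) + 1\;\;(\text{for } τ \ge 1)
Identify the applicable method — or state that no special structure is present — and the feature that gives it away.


Verdict: no special technique — a nonlinear dependence on earlier terms breaks linearity, and with it every superposition-based closed form.


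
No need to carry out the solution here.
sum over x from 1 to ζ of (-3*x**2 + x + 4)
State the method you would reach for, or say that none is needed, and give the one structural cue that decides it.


Diagnosis: no special technique — the sum is polynomial through and through; closed forms for each power of x finish it directly.


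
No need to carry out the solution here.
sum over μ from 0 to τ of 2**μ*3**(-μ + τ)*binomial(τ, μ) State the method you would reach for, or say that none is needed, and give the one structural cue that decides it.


Best approach: the binomial theorem — the summand is term μ of a binomial expansion in 2 and 3; the whole sum is a single power.


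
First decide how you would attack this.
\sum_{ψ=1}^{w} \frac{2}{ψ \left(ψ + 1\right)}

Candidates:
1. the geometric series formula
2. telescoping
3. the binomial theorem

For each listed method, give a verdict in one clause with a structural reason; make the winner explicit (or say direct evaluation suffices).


Method: telescoping — split \frac{2}{ψ \left(ψ + 1\right)} by partial fractions and the pieces are one function at shifted arguments — interior terms cancel.
- the geometric series formula: no single multiplier carries one term to the next throughout the sum.
- telescoping — a fit — the right tool for this form.
- the binomial theorem — no binomial coefficients pair up with complementary powers here.


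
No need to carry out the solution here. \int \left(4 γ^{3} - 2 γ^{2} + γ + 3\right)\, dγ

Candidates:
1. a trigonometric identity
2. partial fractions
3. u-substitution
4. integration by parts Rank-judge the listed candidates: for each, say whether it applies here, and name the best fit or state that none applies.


Diagnosis: no special technique — the integrand is a sum of constant multiples of powers of γ — integrate term by term.
- a trigonometric identity: there is no trigonometric structure at all — the integrand carries no sine or cosine to rewrite.
- partial fractions — there is no rational-function structure to decompose.
- u-substitution: no substitution does more than relabel what direct integration already handles.
- integration by parts — splitting off a factor buys nothing — the integrand integrates directly without parts.


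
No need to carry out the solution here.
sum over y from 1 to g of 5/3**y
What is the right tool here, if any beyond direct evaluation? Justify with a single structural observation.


Best approach: the geometric series formula — consecutive terms stand in a fixed index-free ratio — the geometric sum formula closes it.


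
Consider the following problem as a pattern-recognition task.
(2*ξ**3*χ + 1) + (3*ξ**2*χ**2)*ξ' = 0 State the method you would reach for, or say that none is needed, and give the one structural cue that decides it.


Method: the exact-equation method — checking ∂/∂ξ of 2*ξ**3*χ + 1 against ∂/∂χ of 3*ξ**2*χ**2: they match — the equation is exact as it stands.


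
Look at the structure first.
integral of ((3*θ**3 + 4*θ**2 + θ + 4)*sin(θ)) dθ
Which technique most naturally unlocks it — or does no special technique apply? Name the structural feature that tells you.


Method: integration by parts — 3*θ**3 + 4*θ**2 + θ + 4 dies after finitely many derivatives while sin(θ) cycles under integration — the tabular/parts setup.


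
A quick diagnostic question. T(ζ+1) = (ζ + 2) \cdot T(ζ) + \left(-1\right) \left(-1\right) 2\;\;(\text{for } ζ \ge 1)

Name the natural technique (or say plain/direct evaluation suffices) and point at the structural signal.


Method: a summation factor — the coefficient ζ + 2 drifts with the index, so no fixed root exists; normalizing by the cumulative product telescopes it.


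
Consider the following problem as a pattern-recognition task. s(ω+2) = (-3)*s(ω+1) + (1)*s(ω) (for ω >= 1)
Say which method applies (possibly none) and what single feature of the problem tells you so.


Method: the characteristic-root method — try a geometric ansatz r^ω: constant coefficients turn the recurrence into one polynomial equation in r.


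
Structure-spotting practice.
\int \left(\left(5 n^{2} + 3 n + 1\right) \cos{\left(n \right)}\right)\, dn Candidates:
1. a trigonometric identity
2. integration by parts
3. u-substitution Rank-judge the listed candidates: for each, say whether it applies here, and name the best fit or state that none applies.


Method: integration by parts — the integrand splits as 5 n^{2} + 3 n + 1 times \cos{\left(n \right)} — repeatedly differentiating the polynomial part kills it, which is the parts ladder.
- a trigonometric identity: no identity rewrites this into an easier trigonometric form.
- integration by parts — yes, a natural case for it.
- u-substitution: no subexpression of the integrand pairs with its own derivative as a factor — individual terms may offer their own substitutions, but any change of variable covering the whole integral would have to be constructed from outside the expression.


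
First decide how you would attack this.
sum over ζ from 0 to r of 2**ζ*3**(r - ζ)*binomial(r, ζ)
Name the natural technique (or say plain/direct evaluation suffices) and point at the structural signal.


Technique: the binomial theorem — binomial coefficients against complementary powers of 2 and 3: recognize the binomial expansion and resum.


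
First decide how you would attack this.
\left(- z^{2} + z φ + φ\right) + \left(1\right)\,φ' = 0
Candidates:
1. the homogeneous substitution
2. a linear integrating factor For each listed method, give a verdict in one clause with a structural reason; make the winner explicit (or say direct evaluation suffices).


Method: a linear integrating factor — linear in the unknown with genuine forcing: multiply through by the exponential of the integrated coefficient and the left side closes into one derivative.
- the homogeneous substitution — the slope does not depend on the ratio of the variables alone.
- a linear integrating factor: yes, a natural case for it.


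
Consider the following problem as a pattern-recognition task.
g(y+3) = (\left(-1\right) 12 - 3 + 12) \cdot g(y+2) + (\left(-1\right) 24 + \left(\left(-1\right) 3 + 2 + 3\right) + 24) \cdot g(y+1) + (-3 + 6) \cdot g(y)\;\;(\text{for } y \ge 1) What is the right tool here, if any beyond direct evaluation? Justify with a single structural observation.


Verdict: the characteristic-root method — shift-invariance with fixed coefficients calls for exponential trials; the characteristic polynomial finds every r^y.


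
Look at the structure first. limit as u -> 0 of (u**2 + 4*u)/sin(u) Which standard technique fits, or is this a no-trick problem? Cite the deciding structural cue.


Diagnosis: l'Hôpital's rule (0/0) — the 0/0 form at 0 is the signature situation for l'Hôpital's rule. A first-order expansion at the point is an equally standard path; the rule packages it.


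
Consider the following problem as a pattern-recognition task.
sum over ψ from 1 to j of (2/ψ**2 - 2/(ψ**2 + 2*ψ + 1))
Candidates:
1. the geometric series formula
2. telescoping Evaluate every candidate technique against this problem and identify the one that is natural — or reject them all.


Verdict: telescoping — write out three consecutive terms and watch the interior cancel: the advanced copy one term subtracts reappears as the very next term's leading piece, pair after pair.
- the geometric series formula — there is no constant term-to-term ratio.
- telescoping — yes — fits the structure here.


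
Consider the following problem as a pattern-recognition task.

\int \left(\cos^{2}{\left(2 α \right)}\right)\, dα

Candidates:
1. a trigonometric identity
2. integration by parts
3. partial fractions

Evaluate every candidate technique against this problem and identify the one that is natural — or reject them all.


Method: a trigonometric identity — reduce \cos^{2}{\left(2 α \right)} with the power-reduction formula and the integral becomes first-degree trigonometry.
- a trigonometric identity — yes — fits the structure here.
- integration by parts — not the fit here: there is no polynomial factor to ladder down — parts can still close the trigonometric product by recursion, though the identity rewrite is the direct route.
- partial fractions: there is no rational-function structure to decompose.


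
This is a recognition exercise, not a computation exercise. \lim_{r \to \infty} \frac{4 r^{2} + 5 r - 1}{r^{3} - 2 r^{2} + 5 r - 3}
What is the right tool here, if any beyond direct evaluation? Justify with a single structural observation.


Method: dominant-term comparison — divide by the highest power of r present: lower-order terms vanish and the dominant ratio remains. l'Hôpital's at-infinity variant applies to the expression viewed as a single quotient; the leading-term comparison is the direct route.


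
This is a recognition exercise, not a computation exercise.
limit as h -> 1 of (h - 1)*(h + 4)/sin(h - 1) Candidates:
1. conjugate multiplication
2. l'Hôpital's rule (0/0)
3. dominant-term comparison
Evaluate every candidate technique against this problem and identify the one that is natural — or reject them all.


Best approach: l'Hôpital's rule (0/0) — plug in 1: top and bottom both hit zero, so differentiate each and retry. Expanding numerator and denominator to first order gives the same value — the rule automates exactly that.
- conjugate multiplication — no divergent radical difference is present for a conjugate pair to cancel.
- l'Hôpital's rule (0/0): a fit — the right tool for this form.
- dominant-term comparison: no ranking of term growth rates resolves the limit here.


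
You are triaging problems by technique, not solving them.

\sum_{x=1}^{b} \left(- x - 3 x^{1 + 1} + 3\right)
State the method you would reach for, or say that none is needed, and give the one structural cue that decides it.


Best approach: no special technique — constant-multiple powers of x with no cancellation partners and no common ratio — use the standard power-sum formulas.


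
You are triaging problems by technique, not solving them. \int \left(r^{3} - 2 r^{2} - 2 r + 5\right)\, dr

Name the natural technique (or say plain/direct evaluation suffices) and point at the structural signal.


Method: no special technique — nothing composite, nothing rational, nothing trigonometric — each constant-multiple power of r integrates by the power rule alone.


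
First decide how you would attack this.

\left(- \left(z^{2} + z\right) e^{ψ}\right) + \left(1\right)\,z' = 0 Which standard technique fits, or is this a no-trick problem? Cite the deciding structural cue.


Method: separation of variables — all dependence on the two variables factors apart, the defining separable shape. This doubles as a Bernoulli equation in the unknown as written; dividing and integrating works on it directly.


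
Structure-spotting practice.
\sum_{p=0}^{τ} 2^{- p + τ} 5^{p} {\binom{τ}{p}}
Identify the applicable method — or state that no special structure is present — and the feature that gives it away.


Verdict: the binomial theorem — the summand is term p of a binomial expansion in 5 and 2; the whole sum is a single power.


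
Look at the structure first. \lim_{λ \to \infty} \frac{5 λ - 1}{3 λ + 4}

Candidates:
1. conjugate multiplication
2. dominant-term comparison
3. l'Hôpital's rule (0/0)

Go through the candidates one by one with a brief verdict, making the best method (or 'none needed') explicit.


Method: dominant-term comparison — divide by the highest power of λ present: lower-order terms vanish and the dominant ratio remains.
- conjugate multiplication: there is no infinity-minus-infinity radical difference to rationalize.
- dominant-term comparison: applicable, and directly so.
- l'Hôpital's rule (0/0): viewed as a single quotient this runs to ∞/∞, not the 0/0 clash this candidate addresses; an at-infinity variant of the rule would resolve it, but comparing leading growth reads the answer without differentiating.


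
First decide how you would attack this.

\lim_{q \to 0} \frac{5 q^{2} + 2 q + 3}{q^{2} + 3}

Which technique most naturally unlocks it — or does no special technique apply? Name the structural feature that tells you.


Diagnosis: no special technique — no denominator vanishes and nothing blows up at 0: direct substitution is the whole computation.


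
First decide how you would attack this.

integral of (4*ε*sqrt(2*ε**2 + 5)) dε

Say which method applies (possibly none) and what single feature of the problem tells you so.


Method: u-substitution — read it as f(2*ε**2 + 5) times a constant multiple of d(2*ε**2 + 5): one substitution, u = 2*ε**2 + 5, finishes it.


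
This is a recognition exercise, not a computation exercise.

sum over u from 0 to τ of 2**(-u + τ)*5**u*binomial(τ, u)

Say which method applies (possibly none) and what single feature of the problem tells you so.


Best approach: the binomial theorem — the summand is term u of a binomial expansion in 5 and 2; the whole sum is a single power.


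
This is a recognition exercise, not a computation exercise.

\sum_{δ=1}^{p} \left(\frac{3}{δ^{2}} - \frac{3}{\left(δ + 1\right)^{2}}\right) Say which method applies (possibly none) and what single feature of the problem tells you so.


Best approach: telescoping — consecutive terms evaluate one function at adjacent indices (\frac{3}{δ^{2}} is its current value): one term's tail is the next term's head, so the chain collapses.


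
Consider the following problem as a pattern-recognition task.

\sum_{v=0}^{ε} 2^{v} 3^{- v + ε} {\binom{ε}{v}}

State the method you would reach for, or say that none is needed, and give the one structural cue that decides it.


Method: the binomial theorem — terms weighting {\binom{ε}{v}} against matched powers of 2 and 3 reassemble into (2 + 3)^ε by the binomial theorem.


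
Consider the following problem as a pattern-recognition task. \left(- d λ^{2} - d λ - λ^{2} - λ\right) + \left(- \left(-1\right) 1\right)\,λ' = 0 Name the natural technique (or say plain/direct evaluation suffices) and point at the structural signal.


Technique: separation of variables — one side of the product carries the independent variable, the other the unknown — the textbook separation shape. A Bernoulli rewrite would carry it as the equation stands — separating the variables needs no rearrangement either.


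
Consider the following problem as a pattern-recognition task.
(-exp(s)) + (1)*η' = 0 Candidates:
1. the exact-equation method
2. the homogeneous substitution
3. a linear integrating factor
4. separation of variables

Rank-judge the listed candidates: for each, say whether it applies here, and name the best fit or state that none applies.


Best approach: no special technique — solved for the derivative, no η appears — this is antidifferentiation in s wearing ODE clothing.
- the exact-equation method: the unknown never enters the equation — exactness holds emptily, with nothing for the method to add.
- the homogeneous substitution: the ratio substitution does not collapse this equation.
- a linear integrating factor — with the unknown absent the integrating factor is a formality; direct integration is the working structure.
- separation of variables: separation is only trivially available — with the unknown absent from the slope this is a direct integration, not a separation problem.


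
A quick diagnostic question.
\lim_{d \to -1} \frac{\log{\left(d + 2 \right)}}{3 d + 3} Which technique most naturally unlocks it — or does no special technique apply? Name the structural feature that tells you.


Method: l'Hôpital's rule (0/0) — substituting -1 gives 0 over 0; differentiate top and bottom once and re-evaluate. A local series expansion at the point resolves it as well; the rule is the packaged version of that step.


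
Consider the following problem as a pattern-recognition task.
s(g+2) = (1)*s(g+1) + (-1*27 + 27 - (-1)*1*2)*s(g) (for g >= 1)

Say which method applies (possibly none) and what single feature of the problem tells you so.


Method: the characteristic-root method — this is the constant-coefficient homogeneous case — the whole solution in g reduces to a polynomial's roots.


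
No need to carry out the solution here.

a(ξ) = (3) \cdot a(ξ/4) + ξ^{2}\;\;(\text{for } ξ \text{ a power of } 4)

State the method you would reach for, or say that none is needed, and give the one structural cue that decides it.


Technique: the master substitution — the argument shrinks by the factor 4, so measure the index on a logarithmic scale and the recursion becomes a shift.


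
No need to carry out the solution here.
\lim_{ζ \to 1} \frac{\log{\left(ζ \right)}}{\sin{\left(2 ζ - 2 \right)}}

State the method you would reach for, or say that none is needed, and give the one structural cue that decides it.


Technique: l'Hôpital's rule (0/0) — the 0/0 form at 1 is the signature situation for l'Hôpital's rule. A local series expansion at the point resolves it as well; the rule is the packaged version of that step.


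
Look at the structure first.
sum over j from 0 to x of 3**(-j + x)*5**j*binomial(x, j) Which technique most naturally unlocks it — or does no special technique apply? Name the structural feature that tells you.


Method: the binomial theorem — binomial(x, j) weighting matched powers of 5 and 3 is the expanded form of (5 + 3)^x — fold it back up.


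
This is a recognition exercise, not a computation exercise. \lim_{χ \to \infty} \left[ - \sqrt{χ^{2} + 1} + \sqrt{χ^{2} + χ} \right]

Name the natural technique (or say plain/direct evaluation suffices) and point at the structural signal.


Diagnosis: conjugate multiplication — both pieces blow up but their difference is finite; the conjugate trick rationalizes \sqrt{χ^{2} + χ} - \sqrt{χ^{2} + 1}.


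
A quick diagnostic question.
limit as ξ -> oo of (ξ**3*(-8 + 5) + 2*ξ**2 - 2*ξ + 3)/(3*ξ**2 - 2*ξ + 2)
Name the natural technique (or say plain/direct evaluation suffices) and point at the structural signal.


Best approach: dominant-term comparison — divide through by the highest power of ξ; every lower-order term dies and the dominant terms decide the limit. l'Hôpital's at-infinity variant applies to the expression viewed as a single quotient; the leading-term comparison is the direct route.


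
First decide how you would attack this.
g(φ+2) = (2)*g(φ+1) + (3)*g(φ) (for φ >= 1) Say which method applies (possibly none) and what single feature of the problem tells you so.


Method: the characteristic-root method — constant coefficients and linearity mean the ansatz r^φ reduces it to solving the characteristic polynomial.


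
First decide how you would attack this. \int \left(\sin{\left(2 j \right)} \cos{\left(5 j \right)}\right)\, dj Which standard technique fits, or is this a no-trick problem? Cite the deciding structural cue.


Diagnosis: a trigonometric identity — the identity turns \sin{\left(2 j \right)} \cos{\left(5 j \right)} into two lone cosines/sines, each trivially integrable.


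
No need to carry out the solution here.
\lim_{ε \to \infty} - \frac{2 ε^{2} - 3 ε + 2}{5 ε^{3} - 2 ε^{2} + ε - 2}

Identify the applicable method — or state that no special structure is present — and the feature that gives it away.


Method: dominant-term comparison — as ε grows, only the highest-degree terms matter — compare leading terms and read the limit off. Differentiating the expression as a single quotient would eventually settle it as well; matching dominant growth settles it immediately.


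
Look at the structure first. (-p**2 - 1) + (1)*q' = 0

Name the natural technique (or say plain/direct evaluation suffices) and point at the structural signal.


Verdict: no special technique — with q absent the equation is not coupled at all: direct integration in p.


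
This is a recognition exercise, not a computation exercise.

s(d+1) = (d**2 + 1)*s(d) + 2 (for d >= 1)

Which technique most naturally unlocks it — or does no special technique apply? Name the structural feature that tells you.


Technique: a summation factor — because the multiplier d**2 + 1 is index-dependent, divide through by its running product and sum the resulting differences.


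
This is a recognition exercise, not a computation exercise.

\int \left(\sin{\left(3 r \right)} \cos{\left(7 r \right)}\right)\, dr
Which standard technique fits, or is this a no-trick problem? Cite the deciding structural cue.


Technique: a trigonometric identity — cross-frequency products like \sin{\left(3 r \right)} \cos{\left(7 r \right)} are the textbook product-to-sum case — the identity converts them to directly integrable sinusoids.


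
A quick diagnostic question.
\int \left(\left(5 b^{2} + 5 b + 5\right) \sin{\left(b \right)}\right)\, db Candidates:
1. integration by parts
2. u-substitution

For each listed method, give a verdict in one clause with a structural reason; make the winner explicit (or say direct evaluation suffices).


Verdict: integration by parts — 5 b^{2} + 5 b + 5 dies after finitely many derivatives while \sin{\left(b \right)} cycles under integration — the tabular/parts setup.
- integration by parts: yes, a natural case for it.
- u-substitution — no subexpression of the integrand pairs with its own derivative as a factor — individual terms may offer their own substitutions, but any change of variable covering the whole integral would have to be constructed from outside the expression.


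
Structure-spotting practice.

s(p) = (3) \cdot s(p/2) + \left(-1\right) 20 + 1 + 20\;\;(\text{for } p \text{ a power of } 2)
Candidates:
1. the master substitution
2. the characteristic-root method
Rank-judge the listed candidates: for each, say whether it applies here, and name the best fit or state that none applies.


Verdict: the master substitution — the argument shrinks by the factor 2, so measure the index on a logarithmic scale and the recursion becomes a shift.
- the master substitution — applies; the problem has the shape this method handles.
- the characteristic-root method — a divided-index call is not the fixed-shift linear shape that characteristic roots solve.


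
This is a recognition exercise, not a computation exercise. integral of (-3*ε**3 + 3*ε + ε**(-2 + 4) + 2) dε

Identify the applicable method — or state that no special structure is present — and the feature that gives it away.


Technique: no special technique — nothing composite, nothing rational, nothing trigonometric — each constant-multiple power of ε integrates by the power rule alone.
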